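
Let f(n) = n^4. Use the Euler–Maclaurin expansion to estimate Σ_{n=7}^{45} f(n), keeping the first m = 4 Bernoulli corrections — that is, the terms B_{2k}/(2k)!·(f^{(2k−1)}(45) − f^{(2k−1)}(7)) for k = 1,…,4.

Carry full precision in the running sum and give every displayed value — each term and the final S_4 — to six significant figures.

The integral term ∫_7^45 x^4 dx = 3.69023e+07.
Boundary: ½(f(7) + f(45)) = ½(2401.00 + 4.10062e+06) = 2.05151e+06.
Running total after boundary: 3.89538e+07.
Order-1 term: 1/12 · (364500 − 1372.00) = 30260.7.
Partial sum through k=1: 3.89840e+07.
Order-2 term: −1/720 · (1080.00 − 168.000) = -1.26667.
Partial sum through k=2: 3.89840e+07.
Order-3 term: 1/30240 · (0.00000 − 0.00000) = 0.00000.
Partial sum through k=3: 3.89840e+07.
Order-4 term: −1/1209600 · (0.00000 − 0.00000) = 0.00000.

S_4 ≈ 3.89840e+07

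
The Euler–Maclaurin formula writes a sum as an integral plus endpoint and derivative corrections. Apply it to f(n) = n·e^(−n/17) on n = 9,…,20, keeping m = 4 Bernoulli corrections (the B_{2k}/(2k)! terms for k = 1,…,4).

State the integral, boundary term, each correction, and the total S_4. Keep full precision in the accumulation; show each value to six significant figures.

S_4 ≈ 72.0611

∫_9^20 x·e^(−x/17) dx evaluates to 66.3548.
Endpoint term: (f(9) + f(20))/2 = (5.30056 + 6.16730)/2 = 5.73393.
Integral + boundary = 72.0887.
k=1: B_{2}/(2)! × [f^{(1)}(20) − f^{(1)}(9)] = 1/12 × (-0.0544174 − 0.277154) = -0.0276309.
Running total after k=1: 72.0611.
k=2: B_{4}/(4)! × [f^{(3)}(20) − f^{(3)}(9)] = −1/720 × (0.00194572 − 0.00503480) = 4.29038e-06.
Running total after k=2: 72.0611.
k=3: B_{6}/(6)! × [f^{(5)}(20) − f^{(5)}(9)] = 1/30240 × (1.41167e-05 − 3.15245e-05) = -5.75654e-10.
Running total after k=3: 72.0611.
k=4: B_{8}/(8)! × [f^{(7)}(20) − f^{(7)}(9)] = −1/1209600 × (7.43975e-08 − 1.57881e-07) = 6.90174e-14.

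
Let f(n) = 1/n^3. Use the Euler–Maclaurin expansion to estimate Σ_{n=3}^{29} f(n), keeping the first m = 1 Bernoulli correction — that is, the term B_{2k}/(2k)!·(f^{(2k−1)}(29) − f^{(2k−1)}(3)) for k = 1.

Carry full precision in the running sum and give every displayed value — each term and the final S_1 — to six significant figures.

The integral term ∫_3^29 1/x^3 dx = 0.0549610.
½[f(3) + f(29)] = ½[0.0370370 + 4.10021e-05] = 0.0185390.
So far: 0.0735000.
Correction k=1: B_{2}/2! · (f^{(1)}(29) − f^{(1)}(3)) = 1/12 · (-4.24160e-06 − (-0.0370370)) = 0.00308607.

S_1 ≈ 0.0765861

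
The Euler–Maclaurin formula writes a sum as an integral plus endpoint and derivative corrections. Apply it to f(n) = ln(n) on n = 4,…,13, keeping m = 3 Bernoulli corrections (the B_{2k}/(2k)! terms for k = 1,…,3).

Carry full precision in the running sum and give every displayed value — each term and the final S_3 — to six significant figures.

S_3 ≈ 20.7604

Integral: ∫_4^13 ln(x) dx = 18.7992.
Boundary: ½(f(4) + f(13)) = ½(1.38629 + 2.56495) = 1.97562.
Running total after boundary: 20.7748.
Correction k=1: B_{2}/2! · (f^{(1)}(13) − f^{(1)}(4)) = 1/12 · (0.0769231 − 0.250000) = -0.0144231.
Running total after k=1: 20.7604.
Correction k=2: B_{4}/4! · (f^{(3)}(13) − f^{(3)}(4)) = −1/720 · (0.000910332 − 0.0312500) = 4.21384e-05.
Running total after k=2: 20.7604.
Correction k=3: B_{6}/6! · (f^{(5)}(13) − f^{(5)}(4)) = 1/30240 · (6.46390e-05 − 0.0234375) = -7.72912e-07.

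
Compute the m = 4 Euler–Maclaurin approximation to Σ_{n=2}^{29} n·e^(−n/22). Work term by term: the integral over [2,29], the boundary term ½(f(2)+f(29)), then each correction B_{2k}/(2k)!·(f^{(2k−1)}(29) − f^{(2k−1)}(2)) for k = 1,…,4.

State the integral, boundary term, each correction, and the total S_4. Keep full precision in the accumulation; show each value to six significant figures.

S_4 ≈ 186.563

∫_2^29 x·e^(−x/22) dx evaluates to 181.846.
Endpoint term: (f(2) + f(29))/2 = (1.82620 + 7.76102)/2 = 4.79361.
So far: 186.640.
Order-1 term: 1/12 · (-0.0851523 − 0.830092) = -0.0762703.
Running total after k=1: 186.563.
Order-2 term: −1/720 · (0.000929939 − 0.00548821) = 6.33093e-06.
Running total after k=2: 186.563.
Order-3 term: 1/30240 · (4.20623e-06 − 1.91350e-05) = -4.93677e-10.
Running total after k=3: 186.563.
Order-4 term: −1/1209600 · (1.34113e-08 − 5.56421e-08) = 3.49130e-14.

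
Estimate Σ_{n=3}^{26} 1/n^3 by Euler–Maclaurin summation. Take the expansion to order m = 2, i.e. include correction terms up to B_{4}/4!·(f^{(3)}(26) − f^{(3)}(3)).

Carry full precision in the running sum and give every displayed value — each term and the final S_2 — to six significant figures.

∫_3^26 1/x^3 dx evaluates to 0.0548159.
½[f(3) + f(26)] = ½[0.0370370 + 5.68958e-05] = 0.0185470.
Integral + boundary = 0.0733629.
Correction k=1: B_{2}/2! · (f^{(1)}(26) − f^{(1)}(3)) = 1/12 · (-6.56490e-06 − (-0.0370370)) = 0.00308587.
Running total after k=1: 0.0764487.
Correction k=2: B_{4}/4! · (f^{(3)}(26) − f^{(3)}(3)) = −1/720 · (-1.94228e-07 − (-0.0823045)) = -0.000114312.

S_2 ≈ 0.0763344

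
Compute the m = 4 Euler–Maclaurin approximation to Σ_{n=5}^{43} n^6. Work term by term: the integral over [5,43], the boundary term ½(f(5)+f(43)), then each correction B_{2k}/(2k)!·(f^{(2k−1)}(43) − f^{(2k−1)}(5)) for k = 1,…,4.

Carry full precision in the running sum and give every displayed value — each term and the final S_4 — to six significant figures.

S_4 ≈ 4.20654e+10

Integral: ∫_5^43 x^6 dx = 3.88312e+10.
Endpoint term: (f(5) + f(43))/2 = (15625.0 + 6.32136e+09)/2 = 3.16069e+09.
Integral + boundary = 4.19919e+10.
Correction k=1: B_{2}/2! · (f^{(1)}(43) − f^{(1)}(5)) = 1/12 · (8.82051e+08 − 18750.0) = 7.35027e+07.
After k=1: 4.20654e+10.
Correction k=2: B_{4}/4! · (f^{(3)}(43) − f^{(3)}(5)) = −1/720 · (9.54084e+06 − 15000.0) = -13230.3.
After k=2: 4.20654e+10.
Correction k=3: B_{6}/6! · (f^{(5)}(43) − f^{(5)}(5)) = 1/30240 · (30960.0 − 3600.00) = 0.904762.
After k=3: 4.20654e+10.
Correction k=4: B_{8}/8! · (f^{(7)}(43) − f^{(7)}(5)) = −1/1209600 · (0.00000 − 0.00000) = 0.00000.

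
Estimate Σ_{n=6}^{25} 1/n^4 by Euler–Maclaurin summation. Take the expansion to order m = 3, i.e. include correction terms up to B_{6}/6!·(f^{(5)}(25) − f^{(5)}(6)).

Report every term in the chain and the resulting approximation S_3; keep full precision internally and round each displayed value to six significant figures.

Integral: ∫_6^25 1/x^4 dx = 0.00152188.
Endpoint term: (f(6) + f(25))/2 = (0.000771605 + 2.56000e-06)/2 = 0.000387082.
Running total after boundary: 0.00190896.
Order-1 term: 1/12 · (-4.09600e-07 − (-0.000514403)) = 4.28328e-05.
After k=1: 0.00195179.
Order-2 term: −1/720 · (-1.96608e-08 − (-0.000428669)) = -5.95347e-07.
After k=2: 0.00195120.
Order-3 term: 1/30240 · (-1.76161e-09 − (-0.000666819)) = 2.20508e-08.

S_3 ≈ 0.00195122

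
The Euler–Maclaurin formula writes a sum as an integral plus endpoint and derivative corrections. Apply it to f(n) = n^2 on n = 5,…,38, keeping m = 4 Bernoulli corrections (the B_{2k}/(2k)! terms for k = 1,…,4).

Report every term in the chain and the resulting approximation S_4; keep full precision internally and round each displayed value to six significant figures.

S_4 ≈ 18989.0

The integral term ∫_5^38 x^2 dx = 18249.0.
Boundary: ½(f(5) + f(38)) = ½(25.0000 + 1444.00) = 734.500.
Integral + boundary = 18983.5.
k=1: B_{2}/(2)! × [f^{(1)}(38) − f^{(1)}(5)] = 1/12 × (76.0000 − 10.0000) = 5.50000.
Running total after k=1: 18989.0.
k=2: B_{4}/(4)! × [f^{(3)}(38) − f^{(3)}(5)] = −1/720 × (0.00000 − 0.00000) = 0.00000.
Running total after k=2: 18989.0.
k=3: B_{6}/(6)! × [f^{(5)}(38) − f^{(5)}(5)] = 1/30240 × (0.00000 − 0.00000) = 0.00000.
Running total after k=3: 18989.0.
k=4: B_{8}/(8)! × [f^{(7)}(38) − f^{(7)}(5)] = −1/1209600 × (0.00000 − 0.00000) = 0.00000.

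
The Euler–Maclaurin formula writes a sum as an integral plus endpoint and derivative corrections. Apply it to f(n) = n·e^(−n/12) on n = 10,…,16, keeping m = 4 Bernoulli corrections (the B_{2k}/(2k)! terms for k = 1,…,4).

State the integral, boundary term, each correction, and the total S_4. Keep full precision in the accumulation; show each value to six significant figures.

S_4 ≈ 30.4337

The integral term ∫_10^16 x·e^(−x/12) dx = 26.1653.
½[f(10) + f(16)] = ½[4.34598 + 4.21755] = 4.28177.
Integral + boundary = 30.4471.
k=1: B_{2}/(2)! × [f^{(1)}(16) − f^{(1)}(10)] = 1/12 × (-0.0878657 − 0.0724330) = -0.0133582.
After k=1: 30.4337.
k=2: B_{4}/(4)! × [f^{(3)}(16) − f^{(3)}(10)] = −1/720 × (0.00305089 − 0.00653909) = 4.84472e-06.
After k=2: 30.4337.
k=3: B_{6}/(6)! × [f^{(5)}(16) − f^{(5)}(10)] = 1/30240 × (4.66109e-05 − 8.73276e-05) = -1.34645e-09.
After k=3: 30.4337.
k=4: B_{8}/(8)! × [f^{(7)}(16) − f^{(7)}(10)] = −1/1209600 × (5.00243e-07 − 8.97534e-07) = 3.28448e-13.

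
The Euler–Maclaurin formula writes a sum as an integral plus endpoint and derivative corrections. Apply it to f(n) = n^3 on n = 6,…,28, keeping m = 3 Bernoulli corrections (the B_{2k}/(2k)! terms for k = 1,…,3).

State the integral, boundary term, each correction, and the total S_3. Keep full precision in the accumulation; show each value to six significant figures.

S_3 ≈ 164611

The integral term ∫_6^28 x^3 dx = 153340.
Boundary: ½(f(6) + f(28)) = ½(216.000 + 21952.0) = 11084.0.
Running total after boundary: 164424.
Order-1 term: 1/12 · (2352.00 − 108.000) = 187.000.
Partial sum through k=1: 164611.
Order-2 term: −1/720 · (6.00000 − 6.00000) = 0.00000.
Partial sum through k=2: 164611.
Order-3 term: 1/30240 · (0.00000 − 0.00000) = 0.00000.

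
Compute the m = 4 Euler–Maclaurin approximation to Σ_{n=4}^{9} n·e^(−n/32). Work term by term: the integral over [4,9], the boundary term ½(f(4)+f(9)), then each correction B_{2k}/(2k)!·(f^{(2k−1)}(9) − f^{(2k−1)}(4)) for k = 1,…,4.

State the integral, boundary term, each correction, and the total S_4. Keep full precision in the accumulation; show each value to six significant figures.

S_4 ≈ 31.4295

The integral term ∫_4^9 x·e^(−x/32) dx = 26.2869.
½[f(4) + f(9)] = ½[3.52999 + 6.79356] = 5.16177.
Integral + boundary = 31.4486.
k=1: B_{2}/(2)! × [f^{(1)}(9) − f^{(1)}(4)] = 1/12 × (0.542541 − 0.772185) = -0.0191370.
Partial sum through k=1: 31.4295.
k=2: B_{4}/(4)! × [f^{(3)}(9) − f^{(3)}(4)] = −1/720 × (0.00200412 − 0.00247771) = 6.57767e-07.
Partial sum through k=2: 31.4295.
k=3: B_{6}/(6)! × [f^{(5)}(9) − f^{(5)}(4)] = 1/30240 × (3.39689e-06 − 4.10287e-06) = -2.33459e-11.
Partial sum through k=3: 31.4295.
k=4: B_{8}/(8)! × [f^{(7)}(9) − f^{(7)}(4)] = −1/1209600 × (4.72328e-09 − 5.65049e-09) = 7.66545e-16.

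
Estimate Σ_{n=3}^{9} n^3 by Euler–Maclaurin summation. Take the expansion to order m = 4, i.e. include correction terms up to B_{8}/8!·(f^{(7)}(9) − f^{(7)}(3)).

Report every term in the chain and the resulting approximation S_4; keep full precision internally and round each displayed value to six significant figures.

The integral term ∫_3^9 x^3 dx = 1620.00.
Endpoint term: (f(3) + f(9))/2 = (27.0000 + 729.000)/2 = 378.000.
Running total after boundary: 1998.00.
Order-1 term: 1/12 · (243.000 − 27.0000) = 18.0000.
Running total after k=1: 2016.00.
Order-2 term: −1/720 · (6.00000 − 6.00000) = 0.00000.
Running total after k=2: 2016.00.
Order-3 term: 1/30240 · (0.00000 − 0.00000) = 0.00000.
Running total after k=3: 2016.00.
Order-4 term: −1/1209600 · (0.00000 − 0.00000) = 0.00000.

S_4 ≈ 2016.00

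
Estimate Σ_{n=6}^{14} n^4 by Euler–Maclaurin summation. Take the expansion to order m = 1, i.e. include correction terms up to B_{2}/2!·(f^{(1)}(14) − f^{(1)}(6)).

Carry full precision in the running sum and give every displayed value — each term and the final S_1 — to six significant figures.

S_1 ≈ 126708

The integral term ∫_6^14 x^4 dx = 106010.
Boundary: ½(f(6) + f(14)) = ½(1296.00 + 38416.0) = 19856.0.
Running total after boundary: 125866.
k=1: B_{2}/(2)! × [f^{(1)}(14) − f^{(1)}(6)] = 1/12 × (10976.0 − 864.000) = 842.667.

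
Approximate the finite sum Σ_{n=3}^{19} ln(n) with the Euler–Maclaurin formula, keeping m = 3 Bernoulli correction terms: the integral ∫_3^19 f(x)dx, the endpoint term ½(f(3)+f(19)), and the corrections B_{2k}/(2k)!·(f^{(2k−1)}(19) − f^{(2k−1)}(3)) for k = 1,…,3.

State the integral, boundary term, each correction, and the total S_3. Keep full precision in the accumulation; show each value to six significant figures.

The integral term ∫_3^19 ln(x) dx = 36.6485.
Boundary: ½(f(3) + f(19)) = ½(1.09861 + 2.94444) = 2.02153.
Integral + boundary = 38.6700.
Correction k=1: B_{2}/2! · (f^{(1)}(19) − f^{(1)}(3)) = 1/12 · (0.0526316 − 0.333333) = -0.0233918.
Running total after k=1: 38.6466.
Correction k=2: B_{4}/4! · (f^{(3)}(19) − f^{(3)}(3)) = −1/720 · (0.000291588 − 0.0740741) = 0.000102476.
Running total after k=2: 38.6467.
Correction k=3: B_{6}/6! · (f^{(5)}(19) − f^{(5)}(3)) = 1/30240 · (9.69267e-06 − 0.0987654) = -3.26573e-06.

S_3 ≈ 38.6467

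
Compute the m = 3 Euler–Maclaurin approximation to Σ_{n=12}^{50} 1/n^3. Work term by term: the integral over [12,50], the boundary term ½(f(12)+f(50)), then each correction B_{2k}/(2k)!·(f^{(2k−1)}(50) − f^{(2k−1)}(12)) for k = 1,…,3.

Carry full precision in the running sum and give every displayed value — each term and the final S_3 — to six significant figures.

S_3 ≈ 0.00357756

∫_12^50 1/x^3 dx evaluates to 0.00327222.
Boundary: ½(f(12) + f(50)) = ½(0.000578704 + 8.00000e-06) = 0.000293352.
So far: 0.00356557.
Correction k=1: B_{2}/2! · (f^{(1)}(50) − f^{(1)}(12)) = 1/12 · (-4.80000e-07 − (-0.000144676)) = 1.20163e-05.
Running total after k=1: 0.00357759.
Correction k=2: B_{4}/4! · (f^{(3)}(50) − f^{(3)}(12)) = −1/720 · (-3.84000e-09 − (-2.00939e-05)) = -2.79028e-08.
Running total after k=2: 0.00357756.
Correction k=3: B_{6}/6! · (f^{(5)}(50) − f^{(5)}(12)) = 1/30240 · (-6.45120e-11 − (-5.86071e-06)) = 1.93805e-10.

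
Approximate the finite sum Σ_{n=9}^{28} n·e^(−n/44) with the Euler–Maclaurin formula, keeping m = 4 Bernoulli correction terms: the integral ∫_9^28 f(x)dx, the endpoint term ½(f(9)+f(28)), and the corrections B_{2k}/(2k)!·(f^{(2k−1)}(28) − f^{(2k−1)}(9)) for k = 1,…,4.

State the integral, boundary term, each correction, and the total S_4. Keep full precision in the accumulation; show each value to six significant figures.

S_4 ≈ 235.112

The integral term ∫_9^28 x·e^(−x/44) dx = 224.073.
Endpoint term: (f(9) + f(28))/2 = (7.33516 + 14.8180)/2 = 11.0766.
Running total after boundary: 235.150.
Correction k=1: B_{2}/2! · (f^{(1)}(28) − f^{(1)}(9)) = 1/12 · (0.192441 − 0.648310) = -0.0379890.
Running total after k=1: 235.112.
Correction k=2: B_{4}/4! · (f^{(3)}(28) − f^{(3)}(9)) = −1/720 · (0.000646109 − 0.00117683) = 7.37113e-07.
Running total after k=2: 235.112.
Correction k=3: B_{6}/6! · (f^{(5)}(28) − f^{(5)}(9)) = 1/30240 · (6.16125e-07 − 1.04276e-06) = -1.41084e-11.
Running total after k=3: 235.112.
Correction k=4: B_{8}/8! · (f^{(7)}(28) − f^{(7)}(9)) = −1/1209600 · (4.64109e-10 − 7.63255e-10) = 2.47310e-16.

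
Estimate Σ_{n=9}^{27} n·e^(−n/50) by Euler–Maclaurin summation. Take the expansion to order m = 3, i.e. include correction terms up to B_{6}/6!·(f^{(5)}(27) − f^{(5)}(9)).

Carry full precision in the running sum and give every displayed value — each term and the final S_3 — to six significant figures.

The integral term ∫_9^27 x·e^(−x/50) dx = 220.466.
Endpoint term: (f(9) + f(27))/2 = (7.51743 + 15.7342)/2 = 11.6258.
Running total after boundary: 232.092.
Correction k=1: B_{2}/2! · (f^{(1)}(27) − f^{(1)}(9)) = 1/12 · (0.268064 − 0.684922) = -0.0347381.
Partial sum through k=1: 232.057.
Correction k=2: B_{4}/4! · (f^{(3)}(27) − f^{(3)}(9)) = −1/720 · (0.000573424 − 0.000942185) = 5.12167e-07.
Partial sum through k=2: 232.057.
Correction k=3: B_{6}/6! · (f^{(5)}(27) − f^{(5)}(9)) = 1/30240 · (4.15849e-07 − 6.44160e-07) = -7.54997e-12.

S_3 ≈ 232.057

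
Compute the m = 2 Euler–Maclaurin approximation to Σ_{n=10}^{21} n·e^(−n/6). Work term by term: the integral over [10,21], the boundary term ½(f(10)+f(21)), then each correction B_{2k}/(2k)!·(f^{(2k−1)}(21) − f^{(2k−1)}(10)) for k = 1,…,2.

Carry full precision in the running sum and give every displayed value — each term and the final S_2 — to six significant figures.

S_2 ≈ 14.5057

∫_10^21 x·e^(−x/6) dx evaluates to 13.2401.
½[f(10) + f(21)] = ½[1.88876 + 0.634145] = 1.26145.
So far: 14.5015.
Order-1 term: 1/12 · (-0.0754935 − (-0.125917)) = 0.00420197.
After k=1: 14.5057.
Order-2 term: −1/720 · (-0.000419408 − 0.00699539) = 1.02983e-05.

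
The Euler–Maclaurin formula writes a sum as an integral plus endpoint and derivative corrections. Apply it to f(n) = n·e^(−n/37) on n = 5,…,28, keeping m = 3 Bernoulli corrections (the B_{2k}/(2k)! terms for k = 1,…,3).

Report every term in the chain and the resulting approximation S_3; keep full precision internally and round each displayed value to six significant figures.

S_3 ≈ 237.879

Integral: ∫_5^28 x·e^(−x/37) dx = 229.180.
Endpoint term: (f(5) + f(28))/2 = (4.36799 + 13.1372)/2 = 8.75259.
So far: 237.932.
Correction k=1: B_{2}/2! · (f^{(1)}(28) − f^{(1)}(5)) = 1/12 · (0.114126 − 0.755544) = -0.0534515.
Partial sum through k=1: 237.879.
Correction k=2: B_{4}/4! · (f^{(3)}(28) − f^{(3)}(5)) = −1/720 · (0.000768808 − 0.00182815) = 1.47131e-06.
Partial sum through k=2: 237.879.
Correction k=3: B_{6}/6! · (f^{(5)}(28) − f^{(5)}(5)) = 1/30240 · (1.06227e-06 − 2.26765e-06) = -3.98603e-11.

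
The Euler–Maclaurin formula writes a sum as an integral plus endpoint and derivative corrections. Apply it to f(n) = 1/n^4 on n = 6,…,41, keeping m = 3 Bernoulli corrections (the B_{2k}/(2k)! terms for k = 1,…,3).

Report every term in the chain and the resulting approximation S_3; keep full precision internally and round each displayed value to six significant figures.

S_3 ≈ 0.00196664

∫_6^41 1/x^4 dx evaluates to 0.00153837.
½[f(6) + f(41)] = ½[0.000771605 + 3.53887e-07] = 0.000385979.
So far: 0.00192435.
k=1: B_{2}/(2)! × [f^{(1)}(41) − f^{(1)}(6)] = 1/12 × (-3.45256e-08 − (-0.000514403)) = 4.28641e-05.
After k=1: 0.00196722.
k=2: B_{4}/(4)! × [f^{(3)}(41) − f^{(3)}(6)] = −1/720 × (-6.16161e-10 − (-0.000428669)) = -5.95373e-07.
After k=2: 0.00196662.
k=3: B_{6}/(6)! × [f^{(5)}(41) − f^{(5)}(6)] = 1/30240 × (-2.05265e-11 − (-0.000666819)) = 2.20509e-08.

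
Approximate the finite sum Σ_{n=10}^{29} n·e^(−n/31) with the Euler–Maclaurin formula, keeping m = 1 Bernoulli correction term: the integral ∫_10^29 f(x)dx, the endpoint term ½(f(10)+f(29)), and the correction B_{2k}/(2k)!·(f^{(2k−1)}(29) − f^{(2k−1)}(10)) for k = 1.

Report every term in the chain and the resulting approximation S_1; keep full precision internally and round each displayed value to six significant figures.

S_1 ≈ 199.973

The integral term ∫_10^29 x·e^(−x/31) dx = 190.700.
Endpoint term: (f(10) + f(29))/2 = (7.24278 + 11.3795)/2 = 9.31113.
Integral + boundary = 200.011.
Order-1 term: 1/12 · (0.0253159 − 0.490640) = -0.0387770.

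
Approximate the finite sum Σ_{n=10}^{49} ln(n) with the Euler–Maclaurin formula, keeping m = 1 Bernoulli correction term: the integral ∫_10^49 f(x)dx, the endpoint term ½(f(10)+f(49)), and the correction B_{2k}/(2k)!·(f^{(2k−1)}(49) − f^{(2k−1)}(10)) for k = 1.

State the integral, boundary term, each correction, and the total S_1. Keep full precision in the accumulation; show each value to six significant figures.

∫_10^49 ln(x) dx evaluates to 128.673.
Endpoint term: (f(10) + f(49))/2 = (2.30259 + 3.89182)/2 = 3.09720.
So far: 131.771.
Correction k=1: B_{2}/2! · (f^{(1)}(49) − f^{(1)}(10)) = 1/12 · (0.0204082 − 0.100000) = -0.00663265.

S_1 ≈ 131.764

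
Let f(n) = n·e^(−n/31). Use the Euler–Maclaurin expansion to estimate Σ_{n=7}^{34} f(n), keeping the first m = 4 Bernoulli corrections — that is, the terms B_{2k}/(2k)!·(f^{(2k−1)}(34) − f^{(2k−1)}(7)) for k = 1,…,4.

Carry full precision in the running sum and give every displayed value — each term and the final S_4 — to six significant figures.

The integral term ∫_7^34 x·e^(−x/31) dx = 266.991.
Endpoint term: (f(7) + f(34))/2 = (5.58511 + 11.3542)/2 = 8.46965.
So far: 275.461.
Order-1 term: 1/12 · (-0.0323174 − 0.617708) = -0.0541688.
Running total after k=1: 275.407.
Order-2 term: −1/720 · (0.000661369 − 0.00230328) = 2.28043e-06.
Running total after k=2: 275.407.
Order-3 term: 1/30240 · (1.41141e-06 − 4.12465e-06) = -8.97234e-11.
Running total after k=3: 275.407.
Order-4 term: −1/1209600 · (2.22124e-09 − 6.09005e-09) = 3.19842e-15.

S_4 ≈ 275.407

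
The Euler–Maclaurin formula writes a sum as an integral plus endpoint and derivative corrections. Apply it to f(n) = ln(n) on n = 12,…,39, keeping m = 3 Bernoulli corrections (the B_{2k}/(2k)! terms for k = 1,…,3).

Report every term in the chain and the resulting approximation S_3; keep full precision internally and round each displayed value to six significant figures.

Integral: ∫_12^39 ln(x) dx = 86.0600.
Boundary: ½(f(12) + f(39)) = ½(2.48491 + 3.66356) = 3.07423.
Running total after boundary: 89.1343.
k=1: B_{2}/(2)! × [f^{(1)}(39) − f^{(1)}(12)] = 1/12 × (0.0256410 − 0.0833333) = -0.00480769.
Running total after k=1: 89.1295.
k=2: B_{4}/(4)! × [f^{(3)}(39) − f^{(3)}(12)] = −1/720 × (3.37160e-05 − 0.00115741) = 1.56068e-06.
Running total after k=2: 89.1295.
k=3: B_{6}/(6)! × [f^{(5)}(39) − f^{(5)}(12)] = 1/30240 × (2.66004e-07 − 9.64506e-05) = -3.18071e-09.

S_3 ≈ 89.1295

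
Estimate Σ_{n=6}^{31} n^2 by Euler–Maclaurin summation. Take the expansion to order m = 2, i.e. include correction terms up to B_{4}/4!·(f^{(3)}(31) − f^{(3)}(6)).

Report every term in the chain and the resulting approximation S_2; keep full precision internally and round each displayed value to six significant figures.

S_2 ≈ 10361.0

Integral: ∫_6^31 x^2 dx = 9858.33.
½[f(6) + f(31)] = ½[36.0000 + 961.000] = 498.500.
Running total after boundary: 10356.8.
Order-1 term: 1/12 · (62.0000 − 12.0000) = 4.16667.
Running total after k=1: 10361.0.
Order-2 term: −1/720 · (0.00000 − 0.00000) = 0.00000.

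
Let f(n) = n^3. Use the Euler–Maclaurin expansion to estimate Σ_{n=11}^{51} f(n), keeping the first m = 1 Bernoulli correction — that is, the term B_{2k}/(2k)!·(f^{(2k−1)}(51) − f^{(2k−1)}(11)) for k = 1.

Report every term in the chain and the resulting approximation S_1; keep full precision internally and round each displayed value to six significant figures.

Integral: ∫_11^51 x^3 dx = 1.68764e+06.
Boundary: ½(f(11) + f(51)) = ½(1331.00 + 132651) = 66991.0.
Integral + boundary = 1.75463e+06.
k=1: B_{2}/(2)! × [f^{(1)}(51) − f^{(1)}(11)] = 1/12 × (7803.00 − 363.000) = 620.000.

S_1 ≈ 1.75525e+06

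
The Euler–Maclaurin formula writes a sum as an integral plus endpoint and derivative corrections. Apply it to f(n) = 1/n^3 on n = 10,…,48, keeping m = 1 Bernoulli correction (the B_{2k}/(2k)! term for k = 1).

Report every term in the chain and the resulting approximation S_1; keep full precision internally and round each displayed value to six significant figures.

S_1 ≈ 0.00531246

The integral term ∫_10^48 1/x^3 dx = 0.00478299.
Boundary: ½(f(10) + f(48)) = ½(0.00100000 + 9.04225e-06) = 0.000504521.
So far: 0.00528751.
k=1: B_{2}/(2)! × [f^{(1)}(48) − f^{(1)}(10)] = 1/12 × (-5.65140e-07 − (-0.000300000)) = 2.49529e-05.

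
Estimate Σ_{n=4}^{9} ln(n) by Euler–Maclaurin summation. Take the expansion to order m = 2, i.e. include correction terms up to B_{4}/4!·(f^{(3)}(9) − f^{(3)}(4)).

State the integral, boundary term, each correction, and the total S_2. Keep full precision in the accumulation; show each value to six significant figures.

S_2 ≈ 11.0101

Integral: ∫_4^9 ln(x) dx = 9.22984.
Boundary: ½(f(4) + f(9)) = ½(1.38629 + 2.19722) = 1.79176.
Running total after boundary: 11.0216.
k=1: B_{2}/(2)! × [f^{(1)}(9) − f^{(1)}(4)] = 1/12 × (0.111111 − 0.250000) = -0.0115741.
After k=1: 11.0100.
k=2: B_{4}/(4)! × [f^{(3)}(9) − f^{(3)}(4)] = −1/720 × (0.00274348 − 0.0312500) = 3.95924e-05.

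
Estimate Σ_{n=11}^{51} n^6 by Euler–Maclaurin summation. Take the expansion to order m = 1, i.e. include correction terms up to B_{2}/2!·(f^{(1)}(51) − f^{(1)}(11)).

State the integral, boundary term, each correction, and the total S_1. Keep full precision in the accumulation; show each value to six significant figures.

S_1 ≈ 1.37170e+11

∫_11^51 x^6 dx evaluates to 1.28199e+11.
Endpoint term: (f(11) + f(51))/2 = (1.77156e+06 + 1.75963e+10)/2 = 8.79903e+09.
Running total after boundary: 1.36998e+11.
Order-1 term: 1/12 · (2.07015e+09 − 966306) = 1.72432e+08.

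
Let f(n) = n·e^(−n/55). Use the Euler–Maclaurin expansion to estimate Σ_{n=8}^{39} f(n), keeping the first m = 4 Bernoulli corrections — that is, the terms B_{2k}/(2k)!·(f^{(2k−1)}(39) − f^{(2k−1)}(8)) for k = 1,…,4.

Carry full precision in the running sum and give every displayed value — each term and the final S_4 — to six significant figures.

S_4 ≈ 464.833

∫_8^39 x·e^(−x/55) dx evaluates to 451.828.
Boundary: ½(f(8) + f(39)) = ½(6.91703 + 19.1916) = 13.0543.
So far: 464.882.
k=1: B_{2}/(2)! × [f^{(1)}(39) − f^{(1)}(8)] = 1/12 × (0.143154 − 0.738865) = -0.0496426.
After k=1: 464.833.
k=2: B_{4}/(4)! × [f^{(3)}(39) − f^{(3)}(8)] = −1/720 × (0.000372673 − 0.000815909) = 6.15605e-07.
After k=2: 464.833.
k=3: B_{6}/(6)! × [f^{(5)}(39) − f^{(5)}(8)] = 1/30240 × (2.30751e-07 − 4.58699e-07) = -7.53795e-12.
After k=3: 464.833.
k=4: B_{8}/(8)! × [f^{(7)}(39) − f^{(7)}(8)] = −1/1209600 × (1.11836e-10 − 2.14108e-10) = 8.45498e-17.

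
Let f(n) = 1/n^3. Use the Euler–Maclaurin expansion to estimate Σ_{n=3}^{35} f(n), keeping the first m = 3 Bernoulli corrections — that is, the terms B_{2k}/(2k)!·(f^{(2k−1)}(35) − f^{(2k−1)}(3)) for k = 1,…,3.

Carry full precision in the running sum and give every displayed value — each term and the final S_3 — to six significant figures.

S_3 ≈ 0.0766622

The integral term ∫_3^35 1/x^3 dx = 0.0551474.
Boundary: ½(f(3) + f(35)) = ½(0.0370370 + 2.33236e-05) = 0.0185302.
So far: 0.0736776.
k=1: B_{2}/(2)! × [f^{(1)}(35) − f^{(1)}(3)] = 1/12 × (-1.99917e-06 − (-0.0370370)) = 0.00308625.
After k=1: 0.0767638.
k=2: B_{4}/(4)! × [f^{(3)}(35) − f^{(3)}(3)] = −1/720 × (-3.26395e-08 − (-0.0823045)) = -0.000114312.
After k=2: 0.0766495.
k=3: B_{6}/(6)! × [f^{(5)}(35) − f^{(5)}(3)] = 1/30240 × (-1.11907e-09 − (-0.384088)) = 1.27013e-05.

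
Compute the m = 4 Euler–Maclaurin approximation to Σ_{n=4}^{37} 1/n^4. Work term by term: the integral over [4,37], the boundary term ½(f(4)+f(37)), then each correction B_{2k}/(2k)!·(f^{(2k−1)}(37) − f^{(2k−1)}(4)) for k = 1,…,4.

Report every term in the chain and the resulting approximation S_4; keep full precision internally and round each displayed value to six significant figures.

Integral: ∫_4^37 1/x^4 dx = 0.00520175.
½[f(4) + f(37)] = ½[0.00390625 + 5.33572e-07] = 0.00195339.
Running total after boundary: 0.00715514.
k=1: B_{2}/(2)! × [f^{(1)}(37) − f^{(1)}(4)] = 1/12 × (-5.76835e-08 − (-0.00390625)) = 0.000325516.
After k=1: 0.00748066.
k=2: B_{4}/(4)! × [f^{(3)}(37) − f^{(3)}(4)] = −1/720 × (-1.26406e-09 − (-0.00732422)) = -1.01725e-05.
After k=2: 0.00747049.
k=3: B_{6}/(6)! × [f^{(5)}(37) − f^{(5)}(4)] = 1/30240 × (-5.17075e-11 − (-0.0256348)) = 8.47711e-07.
After k=3: 0.00747134.
k=4: B_{8}/(8)! × [f^{(7)}(37) − f^{(7)}(4)] = −1/1209600 × (-3.39933e-12 − (-0.144196)) = -1.19209e-07.

S_4 ≈ 0.00747122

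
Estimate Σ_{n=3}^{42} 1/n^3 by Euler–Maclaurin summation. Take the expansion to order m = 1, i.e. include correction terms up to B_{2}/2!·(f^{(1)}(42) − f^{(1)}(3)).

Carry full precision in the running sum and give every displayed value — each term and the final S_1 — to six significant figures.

The integral term ∫_3^42 1/x^3 dx = 0.0552721.
Boundary: ½(f(3) + f(42)) = ½(0.0370370 + 1.34975e-05) = 0.0185253.
Integral + boundary = 0.0737974.
Correction k=1: B_{2}/2! · (f^{(1)}(42) − f^{(1)}(3)) = 1/12 · (-9.64104e-07 − (-0.0370370)) = 0.00308634.

S_1 ≈ 0.0768837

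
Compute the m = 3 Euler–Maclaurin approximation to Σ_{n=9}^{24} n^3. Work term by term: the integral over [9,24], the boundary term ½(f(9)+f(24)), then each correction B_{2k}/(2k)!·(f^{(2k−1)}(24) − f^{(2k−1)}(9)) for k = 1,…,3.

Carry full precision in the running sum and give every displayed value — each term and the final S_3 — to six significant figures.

S_3 ≈ 88704.0

The integral term ∫_9^24 x^3 dx = 81303.8.
Boundary: ½(f(9) + f(24)) = ½(729.000 + 13824.0) = 7276.50.
Running total after boundary: 88580.2.
k=1: B_{2}/(2)! × [f^{(1)}(24) − f^{(1)}(9)] = 1/12 × (1728.00 − 243.000) = 123.750.
After k=1: 88704.0.
k=2: B_{4}/(4)! × [f^{(3)}(24) − f^{(3)}(9)] = −1/720 × (6.00000 − 6.00000) = 0.00000.
After k=2: 88704.0.
k=3: B_{6}/(6)! × [f^{(5)}(24) − f^{(5)}(9)] = 1/30240 × (0.00000 − 0.00000) = 0.00000.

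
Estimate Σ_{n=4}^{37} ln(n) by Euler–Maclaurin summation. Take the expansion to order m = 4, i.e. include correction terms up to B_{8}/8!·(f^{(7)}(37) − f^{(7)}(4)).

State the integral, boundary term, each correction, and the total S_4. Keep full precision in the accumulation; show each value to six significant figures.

Integral: ∫_4^37 ln(x) dx = 95.0588.
½[f(4) + f(37)] = ½[1.38629 + 3.61092] = 2.49861.
Running total after boundary: 97.5574.
Correction k=1: B_{2}/2! · (f^{(1)}(37) − f^{(1)}(4)) = 1/12 · (0.0270270 − 0.250000) = -0.0185811.
After k=1: 97.5388.
Correction k=2: B_{4}/4! · (f^{(3)}(37) − f^{(3)}(4)) = −1/720 · (3.94843e-05 − 0.0312500) = 4.33479e-05.
After k=2: 97.5389.
Correction k=3: B_{6}/6! · (f^{(5)}(37) − f^{(5)}(4)) = 1/30240 · (3.46101e-07 − 0.0234375) = -7.75038e-07.
After k=3: 97.5389.
Correction k=4: B_{8}/8! · (f^{(7)}(37) − f^{(7)}(4)) = −1/1209600 · (7.58439e-09 − 0.0439453) = 3.63304e-08.

S_4 ≈ 97.5389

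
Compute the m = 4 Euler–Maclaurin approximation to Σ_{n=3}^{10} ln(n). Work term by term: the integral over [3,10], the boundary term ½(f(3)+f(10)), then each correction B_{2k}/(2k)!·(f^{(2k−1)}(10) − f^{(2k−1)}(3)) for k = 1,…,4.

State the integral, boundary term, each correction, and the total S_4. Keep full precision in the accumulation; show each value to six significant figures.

Integral: ∫_3^10 ln(x) dx = 12.7300.
Endpoint term: (f(3) + f(10))/2 = (1.09861 + 2.30259)/2 = 1.70060.
Integral + boundary = 14.4306.
Order-1 term: 1/12 · (0.100000 − 0.333333) = -0.0194444.
Running total after k=1: 14.4112.
Order-2 term: −1/720 · (0.00200000 − 0.0740741) = 0.000100103.
Running total after k=2: 14.4113.
Order-3 term: 1/30240 · (0.000240000 − 0.0987654) = -3.25812e-06.
Running total after k=3: 14.4113.
Order-4 term: −1/1209600 · (7.20000e-05 − 0.329218) = 2.72112e-07.

S_4 ≈ 14.4113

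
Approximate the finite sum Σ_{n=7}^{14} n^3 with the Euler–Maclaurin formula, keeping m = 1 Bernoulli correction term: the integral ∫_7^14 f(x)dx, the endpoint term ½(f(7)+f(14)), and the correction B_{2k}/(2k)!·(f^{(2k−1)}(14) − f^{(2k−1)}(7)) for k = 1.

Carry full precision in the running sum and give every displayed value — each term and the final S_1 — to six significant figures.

∫_7^14 x^3 dx evaluates to 9003.75.
½[f(7) + f(14)] = ½[343.000 + 2744.00] = 1543.50.
Integral + boundary = 10547.2.
k=1: B_{2}/(2)! × [f^{(1)}(14) − f^{(1)}(7)] = 1/12 × (588.000 − 147.000) = 36.7500.

S_1 ≈ 10584.0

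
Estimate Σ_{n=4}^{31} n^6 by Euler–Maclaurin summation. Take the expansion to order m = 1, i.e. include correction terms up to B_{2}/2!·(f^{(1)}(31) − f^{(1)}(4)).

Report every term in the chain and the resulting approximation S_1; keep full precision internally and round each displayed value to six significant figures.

∫_4^31 x^6 dx evaluates to 3.93037e+09.
½[f(4) + f(31)] = ½[4096.00 + 8.87504e+08] = 4.43754e+08.
So far: 4.37412e+09.
Correction k=1: B_{2}/2! · (f^{(1)}(31) − f^{(1)}(4)) = 1/12 · (1.71775e+08 − 6144.00) = 1.43141e+07.

S_1 ≈ 4.38844e+09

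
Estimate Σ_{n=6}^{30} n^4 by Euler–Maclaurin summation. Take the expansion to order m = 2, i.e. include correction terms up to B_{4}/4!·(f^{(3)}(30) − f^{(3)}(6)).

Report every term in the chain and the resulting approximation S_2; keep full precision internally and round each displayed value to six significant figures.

S_2 ≈ 5.27302e+06

∫_6^30 x^4 dx evaluates to 4.85844e+06.
Endpoint term: (f(6) + f(30))/2 = (1296.00 + 810000)/2 = 405648.
So far: 5.26409e+06.
k=1: B_{2}/(2)! × [f^{(1)}(30) − f^{(1)}(6)] = 1/12 × (108000 − 864.000) = 8928.00.
Running total after k=1: 5.27302e+06.
k=2: B_{4}/(4)! × [f^{(3)}(30) − f^{(3)}(6)] = −1/720 × (720.000 − 144.000) = -0.800000.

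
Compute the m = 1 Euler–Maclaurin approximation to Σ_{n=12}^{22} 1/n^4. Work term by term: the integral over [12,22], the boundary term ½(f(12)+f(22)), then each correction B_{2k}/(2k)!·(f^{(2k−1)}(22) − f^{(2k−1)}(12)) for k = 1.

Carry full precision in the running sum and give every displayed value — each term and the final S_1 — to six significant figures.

S_1 ≈ 0.000189118

Integral: ∫_12^22 1/x^4 dx = 0.000161596.
½[f(12) + f(22)] = ½[4.82253e-05 + 4.26883e-06] = 2.62471e-05.
Running total after boundary: 0.000187844.
k=1: B_{2}/(2)! × [f^{(1)}(22) − f^{(1)}(12)] = 1/12 × (-7.76152e-07 − (-1.60751e-05)) = 1.27491e-06.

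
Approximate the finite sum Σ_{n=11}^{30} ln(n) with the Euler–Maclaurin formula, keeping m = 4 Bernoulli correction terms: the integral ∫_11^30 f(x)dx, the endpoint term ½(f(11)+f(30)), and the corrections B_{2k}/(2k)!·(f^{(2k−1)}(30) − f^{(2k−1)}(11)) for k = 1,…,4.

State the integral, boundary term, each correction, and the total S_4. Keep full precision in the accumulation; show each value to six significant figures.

The integral term ∫_11^30 ln(x) dx = 56.6591.
Endpoint term: (f(11) + f(30))/2 = (2.39790 + 3.40120)/2 = 2.89955.
So far: 59.5586.
Order-1 term: 1/12 · (0.0333333 − 0.0909091) = -0.00479798.
After k=1: 59.5538.
Order-2 term: −1/720 · (7.40741e-05 − 0.00150263) = 1.98410e-06.
After k=2: 59.5538.
Order-3 term: 1/30240 · (9.87654e-07 − 0.000149021) = -4.89529e-09.
After k=3: 59.5538.
Order-4 term: −1/1209600 · (3.29218e-08 − 3.69474e-05) = 3.05179e-11.

S_4 ≈ 59.5538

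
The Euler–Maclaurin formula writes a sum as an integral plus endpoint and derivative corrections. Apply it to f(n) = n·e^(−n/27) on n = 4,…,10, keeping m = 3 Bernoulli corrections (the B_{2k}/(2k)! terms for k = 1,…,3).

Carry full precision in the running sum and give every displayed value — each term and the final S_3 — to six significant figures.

The integral term ∫_4^10 x·e^(−x/27) dx = 31.9598.
Endpoint term: (f(4) + f(10))/2 = (3.44921 + 6.90479)/2 = 5.17700.
Running total after boundary: 37.1368.
Order-1 term: 1/12 · (0.434746 − 0.734555) = -0.0249841.
Partial sum through k=1: 37.1119.
Order-2 term: −1/720 · (0.00249068 − 0.00337334) = 1.22592e-06.
Partial sum through k=2: 37.1119.
Order-3 term: 1/30240 · (6.01508e-06 − 7.87250e-06) = -6.14226e-11.

S_3 ≈ 37.1119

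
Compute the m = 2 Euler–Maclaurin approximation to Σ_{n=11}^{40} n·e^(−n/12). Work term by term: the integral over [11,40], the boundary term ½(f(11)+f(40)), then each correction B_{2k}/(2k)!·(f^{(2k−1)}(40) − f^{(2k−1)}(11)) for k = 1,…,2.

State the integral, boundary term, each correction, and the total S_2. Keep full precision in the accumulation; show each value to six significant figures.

The integral term ∫_11^40 x·e^(−x/12) dx = 88.0979.
Endpoint term: (f(11) + f(40))/2 = (4.39835 + 1.42696)/2 = 2.91265.
Integral + boundary = 91.0106.
k=1: B_{2}/(2)! × [f^{(1)}(40) − f^{(1)}(11)] = 1/12 × (-0.0832393 − 0.0333208) = -0.00971334.
Partial sum through k=1: 91.0009.
k=2: B_{4}/(4)! × [f^{(3)}(40) − f^{(3)}(11)] = −1/720 × (-8.25787e-05 − 0.00578486) = 8.14922e-06.

S_2 ≈ 91.0009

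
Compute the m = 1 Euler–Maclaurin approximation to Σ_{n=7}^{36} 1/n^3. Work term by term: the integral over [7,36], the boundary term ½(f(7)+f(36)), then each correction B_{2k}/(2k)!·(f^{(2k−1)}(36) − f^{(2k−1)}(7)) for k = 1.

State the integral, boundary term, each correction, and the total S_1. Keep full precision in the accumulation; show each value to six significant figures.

The integral term ∫_7^36 1/x^3 dx = 0.00981828.
Endpoint term: (f(7) + f(36))/2 = (0.00291545 + 2.14335e-05)/2 = 0.00146844.
So far: 0.0112867.
k=1: B_{2}/(2)! × [f^{(1)}(36) − f^{(1)}(7)] = 1/12 × (-1.78612e-06 − (-0.00124948)) = 0.000103974.

S_1 ≈ 0.0113907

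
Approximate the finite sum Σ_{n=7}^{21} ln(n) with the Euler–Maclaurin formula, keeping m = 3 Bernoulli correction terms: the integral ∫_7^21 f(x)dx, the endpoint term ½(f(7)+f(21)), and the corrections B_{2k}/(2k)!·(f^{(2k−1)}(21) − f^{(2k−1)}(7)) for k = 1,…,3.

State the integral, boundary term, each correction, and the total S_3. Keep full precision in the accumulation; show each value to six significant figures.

∫_7^21 ln(x) dx evaluates to 36.3136.
Endpoint term: (f(7) + f(21))/2 = (1.94591 + 3.04452)/2 = 2.49522.
Integral + boundary = 38.8088.
k=1: B_{2}/(2)! × [f^{(1)}(21) − f^{(1)}(7)] = 1/12 × (0.0476190 − 0.142857) = -0.00793651.
Partial sum through k=1: 38.8009.
k=2: B_{4}/(4)! × [f^{(3)}(21) − f^{(3)}(7)] = −1/720 × (0.000215959 − 0.00583090) = 7.79853e-06.
Partial sum through k=2: 38.8009.
k=3: B_{6}/(6)! × [f^{(5)}(21) − f^{(5)}(7)] = 1/30240 × (5.87645e-06 − 0.00142798) = -4.70271e-08.

S_3 ≈ 38.8009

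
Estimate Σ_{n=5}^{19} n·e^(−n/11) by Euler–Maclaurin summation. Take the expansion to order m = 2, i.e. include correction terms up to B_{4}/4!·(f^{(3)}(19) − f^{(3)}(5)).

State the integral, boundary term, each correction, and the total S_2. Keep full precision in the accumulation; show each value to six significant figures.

S_2 ≈ 56.2860

The integral term ∫_5^19 x·e^(−x/11) dx = 53.0500.
Endpoint term: (f(5) + f(19))/2 = (3.17368 + 3.37760)/2 = 3.27564.
Integral + boundary = 56.3256.
Order-1 term: 1/12 · (-0.129286 − 0.346220) = -0.0396255.
Running total after k=1: 56.2860.
Order-2 term: −1/720 · (0.00186984 − 0.0133528) = 1.59486e-05.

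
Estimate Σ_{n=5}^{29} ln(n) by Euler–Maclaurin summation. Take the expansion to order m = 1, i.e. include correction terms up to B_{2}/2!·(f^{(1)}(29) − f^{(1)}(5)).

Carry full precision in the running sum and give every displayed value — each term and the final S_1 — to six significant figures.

S_1 ≈ 68.0790

Integral: ∫_5^29 ln(x) dx = 65.6044.
½[f(5) + f(29)] = ½[1.60944 + 3.36730] = 2.48837.
Running total after boundary: 68.0928.
k=1: B_{2}/(2)! × [f^{(1)}(29) − f^{(1)}(5)] = 1/12 × (0.0344828 − 0.200000) = -0.0137931.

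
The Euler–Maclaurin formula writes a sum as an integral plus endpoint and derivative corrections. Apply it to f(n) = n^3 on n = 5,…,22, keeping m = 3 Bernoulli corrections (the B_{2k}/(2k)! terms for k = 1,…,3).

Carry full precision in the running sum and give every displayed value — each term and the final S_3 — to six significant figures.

S_3 ≈ 63909.0

∫_5^22 x^3 dx evaluates to 58407.8.
Boundary: ½(f(5) + f(22)) = ½(125.000 + 10648.0) = 5386.50.
So far: 63794.2.
k=1: B_{2}/(2)! × [f^{(1)}(22) − f^{(1)}(5)] = 1/12 × (1452.00 − 75.0000) = 114.750.
Partial sum through k=1: 63909.0.
k=2: B_{4}/(4)! × [f^{(3)}(22) − f^{(3)}(5)] = −1/720 × (6.00000 − 6.00000) = 0.00000.
Partial sum through k=2: 63909.0.
k=3: B_{6}/(6)! × [f^{(5)}(22) − f^{(5)}(5)] = 1/30240 × (0.00000 − 0.00000) = 0.00000.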